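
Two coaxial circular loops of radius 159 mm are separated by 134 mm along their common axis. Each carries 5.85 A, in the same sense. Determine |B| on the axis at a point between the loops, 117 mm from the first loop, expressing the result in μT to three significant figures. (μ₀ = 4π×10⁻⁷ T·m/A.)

B ≈ 34.8 μT

Each loop contributes B = μ₀IR²/[2(R²+z²)^(3/2)] on the axis, with z measured from that loop.
Loop 1 (z = 0.117 m): B₁ = 1.21×10⁻⁵ T. Loop 2 (z = 0.017 m): B₂ = 2.27×10⁻⁵ T.
The fields add: B = B₁ + B₂ = 3.48×10⁻⁵ T.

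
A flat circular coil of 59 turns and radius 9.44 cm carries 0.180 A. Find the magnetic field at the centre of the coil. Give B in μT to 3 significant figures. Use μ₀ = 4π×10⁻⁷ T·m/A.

For an N-turn flat coil, B = Nμ₀I/(2R) with R = 0.0944 m.
B = 59 × 1.20×10⁻⁶ T = 7.07×10⁻⁵ T.

B ≈ 70.7 μT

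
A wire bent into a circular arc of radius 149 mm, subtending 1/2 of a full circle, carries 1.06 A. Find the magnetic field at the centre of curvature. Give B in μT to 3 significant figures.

The Biot–Savart field of a circular arc at its centre is B = μ₀Iφ/(4πR), with φ = 3.142 rad.
B = (4π×10⁻⁷ × 1.06 × 3.142) / (4π × 0.149) = 2.23×10⁻⁶ T.

B ≈ 2.23 μT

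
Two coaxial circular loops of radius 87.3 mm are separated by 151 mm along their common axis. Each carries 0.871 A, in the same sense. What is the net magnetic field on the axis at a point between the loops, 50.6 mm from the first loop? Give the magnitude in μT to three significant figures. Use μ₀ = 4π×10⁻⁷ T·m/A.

B ≈ 5.83 μT

Each loop contributes B = μ₀IR²/[2(R²+z²)^(3/2)] on the axis, with z measured from that loop.
Loop 1 (z = 0.0506 m): B₁ = 4.06×10⁻⁶ T. Loop 2 (z = 0.1004 m): B₂ = 1.77×10⁻⁶ T.
The fields add: B = B₁ + B₂ = 5.83×10⁻⁶ T.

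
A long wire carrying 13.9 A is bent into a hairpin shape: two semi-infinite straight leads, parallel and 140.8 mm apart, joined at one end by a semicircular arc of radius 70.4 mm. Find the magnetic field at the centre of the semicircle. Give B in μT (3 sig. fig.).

The semicircular arc contributes B_arc = μ₀I·π/(4πR) = μ₀I/(4R) = 6.20×10⁻⁵ T.
Each semi-infinite lead is at perpendicular distance R = 0.0704 m from the centre, with the perpendicular foot at its near end, so it contributes μ₀I/(4πR); both point the same way, together 3.95×10⁻⁵ T.
Arc and leads all point the same direction: B = 6.20×10⁻⁵ + 3.95×10⁻⁵ = 1.02×10⁻⁴ T.

B ≈ 102 μT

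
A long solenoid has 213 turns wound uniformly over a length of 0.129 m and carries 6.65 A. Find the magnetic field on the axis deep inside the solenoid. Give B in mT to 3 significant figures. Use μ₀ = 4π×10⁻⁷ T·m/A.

B ≈ 13.8 mT

Inside a long solenoid, B = μ₀nI with n = 1651 turns/m.
B = 4π×10⁻⁷ × 1651 × 6.65 = 1.38×10⁻² T.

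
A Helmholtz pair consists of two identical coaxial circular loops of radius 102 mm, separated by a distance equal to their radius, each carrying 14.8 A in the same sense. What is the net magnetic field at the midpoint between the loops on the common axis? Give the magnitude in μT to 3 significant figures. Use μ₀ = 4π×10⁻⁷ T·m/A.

B ≈ 130 μT

Each loop contributes B = μ₀IR²/[2(R²+z²)^(3/2)] on the axis, with z measured from that loop.
Loop 1 (z = 0.051 m): B₁ = 6.52×10⁻⁵ T. Loop 2 (z = 0.051 m): B₂ = 6.52×10⁻⁵ T.
The fields add: B = B₁ + B₂ = 1.30×10⁻⁴ T.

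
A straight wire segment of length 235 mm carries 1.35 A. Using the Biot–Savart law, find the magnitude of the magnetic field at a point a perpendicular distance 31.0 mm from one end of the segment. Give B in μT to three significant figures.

For a finite straight segment, B = (μ₀I/4πd)(sinθ₁ + sinθ₂), where θ₁, θ₂ are the angles from the perpendicular to each end.
The perpendicular foot is at one end, so the two end-offsets along the wire are 0 and L = 0.235 m.
sinθ₁ = 0/√(0²+0.031²) = 0.0000; sinθ₂ = 0.235/√(0.235²+0.031²) = 0.9914.
B = (4π×10⁻⁷ × 1.35) / (4π × 0.031) × (0.0000 + 0.9914) = 4.32×10⁻⁶ T.

B ≈ 4.32 μT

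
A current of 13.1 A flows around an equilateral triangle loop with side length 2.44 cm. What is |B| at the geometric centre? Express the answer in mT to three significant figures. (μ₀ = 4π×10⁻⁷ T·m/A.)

B ≈ 0.966 mT

Each side is a finite straight segment at perpendicular distance d = a/(2 tan(π/3)) = 0.007044 m from the centre, with end-angles ±π/3.
One side contributes B₁ = (μ₀I/4πd)·2 sin(π/3) = 3.22×10⁻⁴ T.
All 3 sides add in the same direction: B = 3 × 3.22×10⁻⁴ = 9.66×10⁻⁴ T.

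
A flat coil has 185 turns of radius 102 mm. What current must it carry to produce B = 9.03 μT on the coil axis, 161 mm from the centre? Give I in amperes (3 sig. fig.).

For an N-turn coil, B = Nμ₀IR²/[2(R²+z²)^(3/2)] with R = 0.102 m, z = 0.161 m, so I = 2B(R²+z²)^(3/2)/(Nμ₀R²) = 2 × 9.03×10⁻⁶ × 6.92×10⁻³ / (185 × 4π×10⁻⁷ × 0.0104) = 5.17×10⁻² A.

I ≈ 0.0517 A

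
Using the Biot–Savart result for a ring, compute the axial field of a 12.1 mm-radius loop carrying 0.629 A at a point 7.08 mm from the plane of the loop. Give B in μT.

B ≈ 21.0 μT

On the axis of a circular loop, B = μ₀IR² / [2(R²+z²)^(3/2)].
R² + z² = (0.0121)² + (0.00708)² = 0.0001965 m², and (R²+z²)^(3/2) = 2.76×10⁻⁶ m³.
B = (4π×10⁻⁷ × 0.629 × 0.0001464) / (2 × 2.76×10⁻⁶) = 2.10×10⁻⁵ T.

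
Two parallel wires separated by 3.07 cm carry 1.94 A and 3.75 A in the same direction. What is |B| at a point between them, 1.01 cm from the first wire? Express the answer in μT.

Each long wire gives B = μ₀I/(2πd). Distances are d₁ = 0.0101 m and d₂ = 0.0206 m.
B₁ = 3.84×10⁻⁵ T, B₂ = 3.64×10⁻⁵ T.
Between parallel currents the two contributions point in opposite directions, so they subtract. B = |B₁ − B₂| = |3.84×10⁻⁵ − 3.64×10⁻⁵| = 2.01×10⁻⁶ T.

B ≈ 2.01 μT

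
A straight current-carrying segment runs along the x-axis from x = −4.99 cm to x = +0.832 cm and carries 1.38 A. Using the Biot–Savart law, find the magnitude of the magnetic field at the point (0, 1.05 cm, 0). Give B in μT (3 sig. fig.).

For a finite straight segment, B = (μ₀I/4πd)(sinθ₁ + sinθ₂), where θ₁, θ₂ are the angles from the perpendicular to each end.
The perpendicular distance is d = 0.0105 m; the end-offsets along the wire are a = 0.0499 m and b = 0.00832 m.
sinθ₁ = 0.0499/√(0.0499²+0.0105²) = 0.9786; sinθ₂ = 0.00832/√(0.00832²+0.0105²) = 0.6210.
B = (4π×10⁻⁷ × 1.38) / (4π × 0.0105) × (0.9786 + 0.6210) = 2.10×10⁻⁵ T.

B ≈ 21.0 μT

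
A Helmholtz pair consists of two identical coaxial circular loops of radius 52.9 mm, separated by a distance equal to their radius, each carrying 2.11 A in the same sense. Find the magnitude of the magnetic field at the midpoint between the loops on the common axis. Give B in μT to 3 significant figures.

Each loop contributes B = μ₀IR²/[2(R²+z²)^(3/2)] on the axis, with z measured from that loop.
Loop 1 (z = 0.02645 m): B₁ = 1.79×10⁻⁵ T. Loop 2 (z = 0.02645 m): B₂ = 1.79×10⁻⁵ T.
The fields add: B = B₁ + B₂ = 3.59×10⁻⁵ T.

B ≈ 35.9 μT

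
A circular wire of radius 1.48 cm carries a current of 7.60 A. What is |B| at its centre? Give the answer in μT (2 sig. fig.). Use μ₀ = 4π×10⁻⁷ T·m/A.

B ≈ 320 μT

At the centre of a circular loop the Biot–Savart law gives B = μ₀I/(2R).
B = (4π×10⁻⁷ × 7.60) / (2 × 0.0148) = 3.23×10⁻⁴ T.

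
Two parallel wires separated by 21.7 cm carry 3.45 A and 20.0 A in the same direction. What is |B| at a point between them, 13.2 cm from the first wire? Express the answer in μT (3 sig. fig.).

B ≈ 41.8 μT

Each long wire gives B = μ₀I/(2πd). Distances are d₁ = 0.132 m and d₂ = 0.085 m.
B₁ = 5.23×10⁻⁶ T, B₂ = 4.71×10⁻⁵ T.
Between parallel currents the two contributions point in opposite directions, so they subtract. B = |B₁ − B₂| = |5.23×10⁻⁶ − 4.71×10⁻⁵| = 4.18×10⁻⁵ T.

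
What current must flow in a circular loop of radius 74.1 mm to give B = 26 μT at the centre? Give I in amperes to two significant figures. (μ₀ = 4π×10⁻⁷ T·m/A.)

I ≈ 3.1 A

At the centre of a circular loop B = μ₀I/(2R), so I = 2RB/μ₀.
With R = 0.0741 m, I = 2 × 0.0741 × 2.60×10⁻⁵ / (4π×10⁻⁷) = 3.07 A.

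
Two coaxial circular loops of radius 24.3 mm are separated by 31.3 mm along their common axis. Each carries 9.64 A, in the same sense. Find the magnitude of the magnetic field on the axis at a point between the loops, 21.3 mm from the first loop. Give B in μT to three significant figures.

Each loop contributes B = μ₀IR²/[2(R²+z²)^(3/2)] on the axis, with z measured from that loop.
Loop 1 (z = 0.0213 m): B₁ = 1.06×10⁻⁴ T. Loop 2 (z = 0.01 m): B₂ = 1.97×10⁻⁴ T.
The fields add: B = B₁ + B₂ = 3.03×10⁻⁴ T.

B ≈ 303 μT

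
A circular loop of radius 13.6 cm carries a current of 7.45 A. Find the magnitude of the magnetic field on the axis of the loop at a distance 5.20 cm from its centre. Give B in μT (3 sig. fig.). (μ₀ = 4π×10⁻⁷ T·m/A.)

B ≈ 28.0 μT

On the axis of a circular loop, B = μ₀IR² / [2(R²+z²)^(3/2)].
R² + z² = (0.136)² + (0.052)² = 0.0212 m², and (R²+z²)^(3/2) = 3.09×10⁻³ m³.
B = (4π×10⁻⁷ × 7.45 × 0.0185) / (2 × 3.09×10⁻³) = 2.80×10⁻⁵ T.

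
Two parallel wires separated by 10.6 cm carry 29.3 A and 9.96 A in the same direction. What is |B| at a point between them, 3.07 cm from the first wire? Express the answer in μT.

Each long wire gives B = μ₀I/(2πd). Distances are d₁ = 0.0307 m and d₂ = 0.0753 m.
B₁ = 1.91×10⁻⁴ T, B₂ = 2.65×10⁻⁵ T.
Between parallel currents the two contributions point in opposite directions, so they subtract. B = |B₁ − B₂| = |1.91×10⁻⁴ − 2.65×10⁻⁵| = 1.64×10⁻⁴ T.

B ≈ 164 μT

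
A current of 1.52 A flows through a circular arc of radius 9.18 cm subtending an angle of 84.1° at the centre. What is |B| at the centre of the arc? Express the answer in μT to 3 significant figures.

B ≈ 2.43 μT

The Biot–Savart field of a circular arc at its centre is B = μ₀Iφ/(4πR), with φ = 1.468 rad.
B = (4π×10⁻⁷ × 1.52 × 1.468) / (4π × 0.0918) = 2.43×10⁻⁶ T.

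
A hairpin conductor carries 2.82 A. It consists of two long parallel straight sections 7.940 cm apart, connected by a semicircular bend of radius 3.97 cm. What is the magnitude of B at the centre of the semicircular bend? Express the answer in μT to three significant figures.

The semicircular arc contributes B_arc = μ₀I·π/(4πR) = μ₀I/(4R) = 2.23×10⁻⁵ T.
Each semi-infinite lead is at perpendicular distance R = 0.0397 m from the centre, with the perpendicular foot at its near end, so it contributes μ₀I/(4πR); both point the same way, together 1.42×10⁻⁵ T.
Arc and leads all point the same direction: B = 2.23×10⁻⁵ + 1.42×10⁻⁵ = 3.65×10⁻⁵ T.

B ≈ 36.5 μT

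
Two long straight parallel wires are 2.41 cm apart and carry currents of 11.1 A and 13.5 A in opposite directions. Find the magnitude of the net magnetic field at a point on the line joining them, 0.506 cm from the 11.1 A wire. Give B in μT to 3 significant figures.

B ≈ 581 μT

Each long wire gives B = μ₀I/(2πd). Distances are d₁ = 0.00506 m and d₂ = 0.01904 m.
B₁ = 4.39×10⁻⁴ T, B₂ = 1.42×10⁻⁴ T.
Between antiparallel currents both contributions point the same way, so they add. B = B₁ + B₂ = 4.39×10⁻⁴ + 1.42×10⁻⁴ = 5.81×10⁻⁴ T.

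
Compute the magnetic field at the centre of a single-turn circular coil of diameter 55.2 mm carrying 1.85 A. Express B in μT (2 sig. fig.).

At the centre of a circular loop the Biot–Savart law gives B = μ₀I/(2R) (so R = 0.0276 m).
B = (4π×10⁻⁷ × 1.85) / (2 × 0.0276) = 4.21×10⁻⁵ T.

B ≈ 42 μT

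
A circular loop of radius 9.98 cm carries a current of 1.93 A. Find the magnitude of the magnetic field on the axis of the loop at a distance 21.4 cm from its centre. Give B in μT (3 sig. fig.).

B ≈ 0.917 μT

On the axis of a circular loop, B = μ₀IR² / [2(R²+z²)^(3/2)].
R² + z² = (0.0998)² + (0.214)² = 0.05576 m², and (R²+z²)^(3/2) = 1.32×10⁻² m³.
B = (4π×10⁻⁷ × 1.93 × 0.00996) / (2 × 1.32×10⁻²) = 9.17×10⁻⁷ T.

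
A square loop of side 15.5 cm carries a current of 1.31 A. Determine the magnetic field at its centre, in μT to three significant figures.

Each side is a finite straight segment at perpendicular distance d = a/(2 tan(π/4)) = 0.0775 m from the centre, with end-angles ±π/4.
One side contributes B₁ = (μ₀I/4πd)·2 sin(π/4) = 2.39×10⁻⁶ T.
All 4 sides add in the same direction: B = 4 × 2.39×10⁻⁶ = 9.56×10⁻⁶ T.

B ≈ 9.56 μT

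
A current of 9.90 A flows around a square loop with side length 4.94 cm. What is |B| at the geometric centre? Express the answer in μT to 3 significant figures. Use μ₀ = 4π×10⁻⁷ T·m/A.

B ≈ 227 μT

Each side is a finite straight segment at perpendicular distance d = a/(2 tan(π/4)) = 0.0247 m from the centre, with end-angles ±π/4.
One side contributes B₁ = (μ₀I/4πd)·2 sin(π/4) = 5.67×10⁻⁵ T.
All 4 sides add in the same direction: B = 4 × 5.67×10⁻⁵ = 2.27×10⁻⁴ T.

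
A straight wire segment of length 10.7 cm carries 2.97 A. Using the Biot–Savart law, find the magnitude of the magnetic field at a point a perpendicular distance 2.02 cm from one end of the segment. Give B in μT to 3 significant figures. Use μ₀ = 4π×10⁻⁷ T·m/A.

For a finite straight segment, B = (μ₀I/4πd)(sinθ₁ + sinθ₂), where θ₁, θ₂ are the angles from the perpendicular to each end.
The perpendicular foot is at one end, so the two end-offsets along the wire are 0 and L = 0.107 m.
sinθ₁ = 0/√(0²+0.0202²) = 0.0000; sinθ₂ = 0.107/√(0.107²+0.0202²) = 0.9826.
B = (4π×10⁻⁷ × 2.97) / (4π × 0.0202) × (0.0000 + 0.9826) = 1.44×10⁻⁵ T.

B ≈ 14.4 μT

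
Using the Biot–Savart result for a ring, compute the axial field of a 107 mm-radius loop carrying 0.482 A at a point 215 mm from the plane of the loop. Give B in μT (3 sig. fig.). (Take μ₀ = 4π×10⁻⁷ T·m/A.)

B ≈ 0.250 μT

On the axis of a circular loop, B = μ₀IR² / [2(R²+z²)^(3/2)].
R² + z² = (0.107)² + (0.215)² = 0.05767 m², and (R²+z²)^(3/2) = 1.39×10⁻² m³.
B = (4π×10⁻⁷ × 0.482 × 0.01145) / (2 × 1.39×10⁻²) = 2.50×10⁻⁷ T.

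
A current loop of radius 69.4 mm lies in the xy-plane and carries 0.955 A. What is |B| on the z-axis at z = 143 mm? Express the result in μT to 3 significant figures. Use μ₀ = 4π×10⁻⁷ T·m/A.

B ≈ 0.720 μT

On the axis of a circular loop, B = μ₀IR² / [2(R²+z²)^(3/2)].
R² + z² = (0.0694)² + (0.143)² = 0.02527 m², and (R²+z²)^(3/2) = 4.02×10⁻³ m³.
B = (4π×10⁻⁷ × 0.955 × 0.004816) / (2 × 4.02×10⁻³) = 7.20×10⁻⁷ T.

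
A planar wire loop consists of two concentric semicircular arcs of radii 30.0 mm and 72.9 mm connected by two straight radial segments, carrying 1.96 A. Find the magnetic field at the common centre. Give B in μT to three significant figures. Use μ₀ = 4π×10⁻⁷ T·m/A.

The radial connectors point toward the centre, so dl × r̂ = 0 and they contribute nothing.
Each semicircle gives μ₀I/(4R): inner arc 2.05×10⁻⁵ T, outer arc 8.45×10⁻⁶ T.
The two arcs carry current in opposite angular senses, so their fields oppose: B = |2.05×10⁻⁵ − 8.45×10⁻⁶| = 1.21×10⁻⁵ T.

B ≈ 12.1 μT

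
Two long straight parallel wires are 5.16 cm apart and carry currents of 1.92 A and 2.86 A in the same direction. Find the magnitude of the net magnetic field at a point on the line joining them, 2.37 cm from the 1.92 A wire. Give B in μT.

B ≈ 4.30 μT

Each long wire gives B = μ₀I/(2πd). Distances are d₁ = 0.0237 m and d₂ = 0.0279 m.
B₁ = 1.62×10⁻⁵ T, B₂ = 2.05×10⁻⁵ T.
Between parallel currents the two contributions point in opposite directions, so they subtract. B = |B₁ − B₂| = |1.62×10⁻⁵ − 2.05×10⁻⁵| = 4.30×10⁻⁶ T.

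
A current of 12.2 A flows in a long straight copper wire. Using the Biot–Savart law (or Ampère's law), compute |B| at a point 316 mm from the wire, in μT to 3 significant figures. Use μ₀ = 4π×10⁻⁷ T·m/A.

For an infinitely long straight wire, B = μ₀I/(2πd).
B = (4π×10⁻⁷ × 12.2) / (2π × 0.316) = 7.72×10⁻⁶ T.

B ≈ 7.72 μT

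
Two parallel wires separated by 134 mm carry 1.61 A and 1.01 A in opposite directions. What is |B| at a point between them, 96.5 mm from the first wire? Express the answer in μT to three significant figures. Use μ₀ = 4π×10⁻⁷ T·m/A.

Each long wire gives B = μ₀I/(2πd). Distances are d₁ = 0.0965 m and d₂ = 0.0375 m.
B₁ = 3.34×10⁻⁶ T, B₂ = 5.39×10⁻⁶ T.
Between antiparallel currents both contributions point the same way, so they add. B = B₁ + B₂ = 3.34×10⁻⁶ + 5.39×10⁻⁶ = 8.72×10⁻⁶ T.

B ≈ 8.72 μT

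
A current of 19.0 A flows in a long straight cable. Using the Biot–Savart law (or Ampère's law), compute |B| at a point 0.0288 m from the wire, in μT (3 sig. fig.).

For an infinitely long straight wire, B = μ₀I/(2πd).
B = (4π×10⁻⁷ × 19.0) / (2π × 0.0288) = 1.32×10⁻⁴ T.

B ≈ 132 μT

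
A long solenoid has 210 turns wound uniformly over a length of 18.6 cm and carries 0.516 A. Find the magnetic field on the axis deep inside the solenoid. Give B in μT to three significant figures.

Inside a long solenoid, B = μ₀nI with n = 1129 turns/m.
B = 4π×10⁻⁷ × 1129 × 0.516 = 7.32×10⁻⁴ T.

B ≈ 732 μT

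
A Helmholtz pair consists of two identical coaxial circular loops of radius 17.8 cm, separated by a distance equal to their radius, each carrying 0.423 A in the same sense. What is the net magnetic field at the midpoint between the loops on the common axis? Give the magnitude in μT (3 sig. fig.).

B ≈ 2.14 μT

Each loop contributes B = μ₀IR²/[2(R²+z²)^(3/2)] on the axis, with z measured from that loop.
Loop 1 (z = 0.089 m): B₁ = 1.07×10⁻⁶ T. Loop 2 (z = 0.089 m): B₂ = 1.07×10⁻⁶ T.
The fields add: B = B₁ + B₂ = 2.14×10⁻⁶ T.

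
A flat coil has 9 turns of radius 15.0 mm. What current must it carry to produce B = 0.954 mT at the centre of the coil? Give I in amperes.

For an N-turn coil, B = Nμ₀I/(2R) with R = 0.015 m, so I = 2RB/(Nμ₀) = 2 × 0.015 × 9.54×10⁻⁴ / (9 × 4π×10⁻⁷) = 2.53 A.

I ≈ 2.53 A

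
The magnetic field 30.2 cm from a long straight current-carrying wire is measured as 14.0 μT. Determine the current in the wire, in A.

For a long straight wire B = μ₀I/(2πd), so I = 2πdB/μ₀.
I = 2π × 0.302 × 1.40×10⁻⁵ / (4π×10⁻⁷) = 21.1 A.

I ≈ 21.1 A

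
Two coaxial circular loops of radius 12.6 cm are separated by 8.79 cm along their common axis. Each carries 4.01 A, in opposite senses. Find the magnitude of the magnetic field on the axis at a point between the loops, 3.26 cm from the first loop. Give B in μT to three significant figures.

B ≈ 2.79 μT

Each loop contributes B = μ₀IR²/[2(R²+z²)^(3/2)] on the axis, with z measured from that loop.
Loop 1 (z = 0.0326 m): B₁ = 1.81×10⁻⁵ T. Loop 2 (z = 0.0553 m): B₂ = 1.54×10⁻⁵ T.
The fields oppose: B = |B₁ − B₂| = 2.79×10⁻⁶ T.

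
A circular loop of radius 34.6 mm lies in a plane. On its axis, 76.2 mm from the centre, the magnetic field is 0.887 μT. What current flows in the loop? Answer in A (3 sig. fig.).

On the axis of a loop, B = μ₀IR²/[2(R²+z²)^(3/2)], so I = 2B(R²+z²)^(3/2)/(μ₀R²).
R² + z² = 0.001197 + 0.005806 = 0.007004 m²; raised to 3/2 gives 5.86×10⁻⁴ m³.
I = 2 × 8.87×10⁻⁷ × 5.86×10⁻⁴ / (1.26×10⁻⁶ × 0.001197) = 0.691 A.

I ≈ 0.691 A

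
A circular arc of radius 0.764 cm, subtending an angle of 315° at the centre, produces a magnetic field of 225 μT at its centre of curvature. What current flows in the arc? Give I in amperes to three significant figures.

For a circular arc, B = μ₀Iφ/(4πR) with φ in radians; here φ = 5.498 rad.
So I = 4πRB/(μ₀φ) = 4π × 0.00764 × 2.25×10⁻⁴ / (4π×10⁻⁷ × 5.498) = 3.13 A.

I ≈ 3.13 A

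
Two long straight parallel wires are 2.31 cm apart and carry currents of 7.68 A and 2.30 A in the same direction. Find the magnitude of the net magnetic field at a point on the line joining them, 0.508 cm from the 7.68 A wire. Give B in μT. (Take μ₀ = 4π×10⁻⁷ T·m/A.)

Each long wire gives B = μ₀I/(2πd). Distances are d₁ = 0.00508 m and d₂ = 0.01802 m.
B₁ = 3.02×10⁻⁴ T, B₂ = 2.55×10⁻⁵ T.
Between parallel currents the two contributions point in opposite directions, so they subtract. B = |B₁ − B₂| = |3.02×10⁻⁴ − 2.55×10⁻⁵| = 2.77×10⁻⁴ T.

B ≈ 277 μT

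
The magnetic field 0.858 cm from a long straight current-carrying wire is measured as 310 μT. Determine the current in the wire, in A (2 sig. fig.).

For a long straight wire B = μ₀I/(2πd), so I = 2πdB/μ₀.
I = 2π × 0.00858 × 3.10×10⁻⁴ / (4π×10⁻⁷) = 13.3 A.

I ≈ 13 A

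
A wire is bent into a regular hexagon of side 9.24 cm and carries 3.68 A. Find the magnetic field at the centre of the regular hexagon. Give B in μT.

B ≈ 27.6 μT

Each side is a finite straight segment at perpendicular distance d = a/(2 tan(π/6)) = 0.08002 m from the centre, with end-angles ±π/6.
One side contributes B₁ = (μ₀I/4πd)·2 sin(π/6) = 4.60×10⁻⁶ T.
All 6 sides add in the same direction: B = 6 × 4.60×10⁻⁶ = 2.76×10⁻⁵ T.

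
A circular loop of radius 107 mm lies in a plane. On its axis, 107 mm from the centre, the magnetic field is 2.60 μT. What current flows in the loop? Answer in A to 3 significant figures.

I ≈ 1.25 A

On the axis of a loop, B = μ₀IR²/[2(R²+z²)^(3/2)], so I = 2B(R²+z²)^(3/2)/(μ₀R²).
R² + z² = 0.01145 + 0.01145 = 0.0229 m²; raised to 3/2 gives 3.46×10⁻³ m³.
I = 2 × 2.60×10⁻⁶ × 3.46×10⁻³ / (1.26×10⁻⁶ × 0.01145) = 1.25 A.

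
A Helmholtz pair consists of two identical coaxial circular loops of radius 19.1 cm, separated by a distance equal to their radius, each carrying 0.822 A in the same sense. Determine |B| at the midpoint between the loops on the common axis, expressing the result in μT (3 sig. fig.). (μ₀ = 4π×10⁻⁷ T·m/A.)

Each loop contributes B = μ₀IR²/[2(R²+z²)^(3/2)] on the axis, with z measured from that loop.
Loop 1 (z = 0.0955 m): B₁ = 1.93×10⁻⁶ T. Loop 2 (z = 0.0955 m): B₂ = 1.93×10⁻⁶ T.
The fields add: B = B₁ + B₂ = 3.87×10⁻⁶ T.

B ≈ 3.87 μT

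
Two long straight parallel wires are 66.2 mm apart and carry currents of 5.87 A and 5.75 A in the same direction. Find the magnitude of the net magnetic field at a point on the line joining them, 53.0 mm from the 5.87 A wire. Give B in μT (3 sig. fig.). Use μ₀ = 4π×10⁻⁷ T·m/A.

Each long wire gives B = μ₀I/(2πd). Distances are d₁ = 0.053 m and d₂ = 0.0132 m.
B₁ = 2.22×10⁻⁵ T, B₂ = 8.71×10⁻⁵ T.
Between parallel currents the two contributions point in opposite directions, so they subtract. B = |B₁ − B₂| = |2.22×10⁻⁵ − 8.71×10⁻⁵| = 6.50×10⁻⁵ T.

B ≈ 65.0 μT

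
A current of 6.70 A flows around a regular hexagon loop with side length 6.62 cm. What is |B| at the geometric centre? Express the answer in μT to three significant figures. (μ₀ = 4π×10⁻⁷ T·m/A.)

B ≈ 70.1 μT

Each side is a finite straight segment at perpendicular distance d = a/(2 tan(π/6)) = 0.05733 m from the centre, with end-angles ±π/6.
One side contributes B₁ = (μ₀I/4πd)·2 sin(π/6) = 1.17×10⁻⁵ T.
All 6 sides add in the same direction: B = 6 × 1.17×10⁻⁵ = 7.01×10⁻⁵ T.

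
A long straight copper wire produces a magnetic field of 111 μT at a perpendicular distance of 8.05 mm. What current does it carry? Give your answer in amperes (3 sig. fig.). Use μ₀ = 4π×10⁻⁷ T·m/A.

For a long straight wire B = μ₀I/(2πd), so I = 2πdB/μ₀.
I = 2π × 0.00805 × 1.11×10⁻⁴ / (4π×10⁻⁷) = 4.47 A.

I ≈ 4.47 A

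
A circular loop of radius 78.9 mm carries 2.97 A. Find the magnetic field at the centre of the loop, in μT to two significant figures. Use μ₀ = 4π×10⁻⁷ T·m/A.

At the centre of a circular loop the Biot–Savart law gives B = μ₀I/(2R).
B = (4π×10⁻⁷ × 2.97) / (2 × 0.0789) = 2.37×10⁻⁵ T.

B ≈ 24 μT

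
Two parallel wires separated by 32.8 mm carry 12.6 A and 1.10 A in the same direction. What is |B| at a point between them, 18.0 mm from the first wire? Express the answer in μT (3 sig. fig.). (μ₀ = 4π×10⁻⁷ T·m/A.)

Each long wire gives B = μ₀I/(2πd). Distances are d₁ = 0.018 m and d₂ = 0.0148 m.
B₁ = 1.40×10⁻⁴ T, B₂ = 1.49×10⁻⁵ T.
Between parallel currents the two contributions point in opposite directions, so they subtract. B = |B₁ − B₂| = |1.40×10⁻⁴ − 1.49×10⁻⁵| = 1.25×10⁻⁴ T.

B ≈ 125 μT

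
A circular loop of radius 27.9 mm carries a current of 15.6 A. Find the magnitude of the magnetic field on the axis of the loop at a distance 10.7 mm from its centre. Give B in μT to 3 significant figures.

On the axis of a circular loop, B = μ₀IR² / [2(R²+z²)^(3/2)].
R² + z² = (0.0279)² + (0.0107)² = 0.0008929 m², and (R²+z²)^(3/2) = 2.67×10⁻⁵ m³.
B = (4π×10⁻⁷ × 15.6 × 0.0007784) / (2 × 2.67×10⁻⁵) = 2.86×10⁻⁴ T.

B ≈ 286 μT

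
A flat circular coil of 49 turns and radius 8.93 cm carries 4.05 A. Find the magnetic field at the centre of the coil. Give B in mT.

For an N-turn flat coil, B = Nμ₀I/(2R) with R = 0.0893 m.
B = 49 × 2.85×10⁻⁵ T = 1.40×10⁻³ T.

B ≈ 1.40 mT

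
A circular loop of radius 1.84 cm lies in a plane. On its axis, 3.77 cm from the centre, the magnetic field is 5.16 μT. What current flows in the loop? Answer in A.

I ≈ 1.79 A

On the axis of a loop, B = μ₀IR²/[2(R²+z²)^(3/2)], so I = 2B(R²+z²)^(3/2)/(μ₀R²).
R² + z² = 0.0003386 + 0.001421 = 0.00176 m²; raised to 3/2 gives 7.38×10⁻⁵ m³.
I = 2 × 5.16×10⁻⁶ × 7.38×10⁻⁵ / (1.26×10⁻⁶ × 0.0003386) = 1.79 A.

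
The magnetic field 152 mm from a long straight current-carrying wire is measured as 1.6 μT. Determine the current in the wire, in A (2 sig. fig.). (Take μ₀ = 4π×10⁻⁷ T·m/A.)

For a long straight wire B = μ₀I/(2πd), so I = 2πdB/μ₀.
I = 2π × 0.152 × 1.60×10⁻⁶ / (4π×10⁻⁷) = 1.22 A.

I ≈ 1.2 A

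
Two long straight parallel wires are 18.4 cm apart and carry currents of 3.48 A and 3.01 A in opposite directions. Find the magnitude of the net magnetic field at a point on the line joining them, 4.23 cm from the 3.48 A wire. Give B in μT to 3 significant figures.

Each long wire gives B = μ₀I/(2πd). Distances are d₁ = 0.0423 m and d₂ = 0.1417 m.
B₁ = 1.65×10⁻⁵ T, B₂ = 4.25×10⁻⁶ T.
Between antiparallel currents both contributions point the same way, so they add. B = B₁ + B₂ = 1.65×10⁻⁵ + 4.25×10⁻⁶ = 2.07×10⁻⁵ T.

B ≈ 20.7 μT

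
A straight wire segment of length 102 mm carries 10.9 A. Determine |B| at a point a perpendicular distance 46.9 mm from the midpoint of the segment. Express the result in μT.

B ≈ 34.2 μT

For a finite straight segment, B = (μ₀I/4πd)(sinθ₁ + sinθ₂), where θ₁, θ₂ are the angles from the perpendicular to each end.
The perpendicular from the point meets the wire at its midpoint, so each end is L/2 = 0.051 m away along the wire.
sinθ₁ = 0.051/√(0.051²+0.0469²) = 0.7361; sinθ₂ = 0.051/√(0.051²+0.0469²) = 0.7361.
B = (4π×10⁻⁷ × 10.9) / (4π × 0.0469) × (0.7361 + 0.7361) = 3.42×10⁻⁵ T.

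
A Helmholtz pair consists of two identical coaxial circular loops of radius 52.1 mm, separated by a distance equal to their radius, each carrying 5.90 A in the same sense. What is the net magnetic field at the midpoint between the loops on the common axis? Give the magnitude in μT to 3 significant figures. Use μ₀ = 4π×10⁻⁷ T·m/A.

Each loop contributes B = μ₀IR²/[2(R²+z²)^(3/2)] on the axis, with z measured from that loop.
Loop 1 (z = 0.02605 m): B₁ = 5.09×10⁻⁵ T. Loop 2 (z = 0.02605 m): B₂ = 5.09×10⁻⁵ T.
The fields add: B = B₁ + B₂ = 1.02×10⁻⁴ T.

B ≈ 102 μT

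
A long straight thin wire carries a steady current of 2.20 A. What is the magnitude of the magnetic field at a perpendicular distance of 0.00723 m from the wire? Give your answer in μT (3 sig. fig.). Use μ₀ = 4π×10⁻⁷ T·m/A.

For an infinitely long straight wire, B = μ₀I/(2πd).
B = (4π×10⁻⁷ × 2.20) / (2π × 0.00723) = 6.09×10⁻⁵ T.

B ≈ 60.9 μT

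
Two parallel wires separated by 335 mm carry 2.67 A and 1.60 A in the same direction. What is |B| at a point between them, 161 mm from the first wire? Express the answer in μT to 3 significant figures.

B ≈ 1.48 μT

Each long wire gives B = μ₀I/(2πd). Distances are d₁ = 0.161 m and d₂ = 0.174 m.
B₁ = 3.32×10⁻⁶ T, B₂ = 1.84×10⁻⁶ T.
Between parallel currents the two contributions point in opposite directions, so they subtract. B = |B₁ − B₂| = |3.32×10⁻⁶ − 1.84×10⁻⁶| = 1.48×10⁻⁶ T.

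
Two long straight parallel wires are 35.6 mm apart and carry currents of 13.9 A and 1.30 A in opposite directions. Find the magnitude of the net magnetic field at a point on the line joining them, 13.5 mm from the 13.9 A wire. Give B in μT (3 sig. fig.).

Each long wire gives B = μ₀I/(2πd). Distances are d₁ = 0.0135 m and d₂ = 0.0221 m.
B₁ = 2.06×10⁻⁴ T, B₂ = 1.18×10⁻⁵ T.
Between antiparallel currents both contributions point the same way, so they add. B = B₁ + B₂ = 2.06×10⁻⁴ + 1.18×10⁻⁵ = 2.18×10⁻⁴ T.

B ≈ 218 μT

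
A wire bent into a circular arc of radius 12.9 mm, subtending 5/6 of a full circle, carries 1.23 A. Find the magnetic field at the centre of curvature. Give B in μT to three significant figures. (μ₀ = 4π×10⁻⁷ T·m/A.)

B ≈ 49.9 μT

The Biot–Savart field of a circular arc at its centre is B = μ₀Iφ/(4πR), with φ = 5.236 rad.
B = (4π×10⁻⁷ × 1.23 × 5.236) / (4π × 0.0129) = 4.99×10⁻⁵ T.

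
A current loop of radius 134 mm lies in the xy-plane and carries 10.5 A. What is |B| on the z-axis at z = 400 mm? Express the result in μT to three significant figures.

B ≈ 1.58 μT

On the axis of a circular loop, B = μ₀IR² / [2(R²+z²)^(3/2)].
R² + z² = (0.134)² + (0.4)² = 0.178 m², and (R²+z²)^(3/2) = 7.51×10⁻² m³.
B = (4π×10⁻⁷ × 10.5 × 0.01796) / (2 × 7.51×10⁻²) = 1.58×10⁻⁶ T.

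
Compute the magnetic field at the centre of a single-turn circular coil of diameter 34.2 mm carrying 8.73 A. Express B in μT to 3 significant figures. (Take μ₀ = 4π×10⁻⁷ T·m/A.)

At the centre of a circular loop the Biot–Savart law gives B = μ₀I/(2R) (so R = 0.0171 m).
B = (4π×10⁻⁷ × 8.73) / (2 × 0.0171) = 3.21×10⁻⁴ T.

B ≈ 321 μT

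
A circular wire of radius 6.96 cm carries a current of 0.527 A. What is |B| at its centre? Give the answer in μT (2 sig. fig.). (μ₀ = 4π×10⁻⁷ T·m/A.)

At the centre of a circular loop the Biot–Savart law gives B = μ₀I/(2R).
B = (4π×10⁻⁷ × 0.527) / (2 × 0.0696) = 4.76×10⁻⁶ T.

B ≈ 4.8 μT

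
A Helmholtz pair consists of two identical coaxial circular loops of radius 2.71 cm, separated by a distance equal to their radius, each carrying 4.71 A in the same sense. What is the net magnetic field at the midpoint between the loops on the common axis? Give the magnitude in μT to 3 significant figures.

B ≈ 156 μT

Each loop contributes B = μ₀IR²/[2(R²+z²)^(3/2)] on the axis, with z measured from that loop.
Loop 1 (z = 0.01355 m): B₁ = 7.81×10⁻⁵ T. Loop 2 (z = 0.01355 m): B₂ = 7.81×10⁻⁵ T.
The fields add: B = B₁ + B₂ = 1.56×10⁻⁴ T.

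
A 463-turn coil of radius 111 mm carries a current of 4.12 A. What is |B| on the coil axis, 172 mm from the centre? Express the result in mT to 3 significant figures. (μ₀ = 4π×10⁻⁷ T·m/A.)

For an N-turn flat coil, B = Nμ₀IR²/[2(R²+z²)^(3/2)] with R = 0.111 m, z = 0.172 m.
B = 463 × 3.72×10⁻⁶ T = 1.72×10⁻³ T.

B ≈ 1.72 mT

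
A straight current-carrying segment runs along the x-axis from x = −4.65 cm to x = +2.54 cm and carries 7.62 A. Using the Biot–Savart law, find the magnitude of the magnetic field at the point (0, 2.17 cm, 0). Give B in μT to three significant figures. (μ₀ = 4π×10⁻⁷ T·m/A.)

For a finite straight segment, B = (μ₀I/4πd)(sinθ₁ + sinθ₂), where θ₁, θ₂ are the angles from the perpendicular to each end.
The perpendicular distance is d = 0.0217 m; the end-offsets along the wire are a = 0.0465 m and b = 0.0254 m.
sinθ₁ = 0.0465/√(0.0465²+0.0217²) = 0.9062; sinθ₂ = 0.0254/√(0.0254²+0.0217²) = 0.7603.
B = (4π×10⁻⁷ × 7.62) / (4π × 0.0217) × (0.9062 + 0.7603) = 5.85×10⁻⁵ T.

B ≈ 58.5 μT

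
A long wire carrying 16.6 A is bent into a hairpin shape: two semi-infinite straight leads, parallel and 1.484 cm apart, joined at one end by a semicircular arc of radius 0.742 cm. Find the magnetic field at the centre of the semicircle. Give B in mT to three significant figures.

The semicircular arc contributes B_arc = μ₀I·π/(4πR) = μ₀I/(4R) = 7.03×10⁻⁴ T.
Each semi-infinite lead is at perpendicular distance R = 0.00742 m from the centre, with the perpendicular foot at its near end, so it contributes μ₀I/(4πR); both point the same way, together 4.47×10⁻⁴ T.
Arc and leads all point the same direction: B = 7.03×10⁻⁴ + 4.47×10⁻⁴ = 1.15×10⁻³ T.

B ≈ 1.15 mT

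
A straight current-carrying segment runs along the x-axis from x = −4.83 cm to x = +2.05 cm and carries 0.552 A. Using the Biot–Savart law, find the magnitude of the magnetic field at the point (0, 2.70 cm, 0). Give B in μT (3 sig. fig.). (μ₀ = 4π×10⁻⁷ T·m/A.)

B ≈ 3.02 μT

For a finite straight segment, B = (μ₀I/4πd)(sinθ₁ + sinθ₂), where θ₁, θ₂ are the angles from the perpendicular to each end.
The perpendicular distance is d = 0.027 m; the end-offsets along the wire are a = 0.0483 m and b = 0.0205 m.
sinθ₁ = 0.0483/√(0.0483²+0.027²) = 0.8729; sinθ₂ = 0.0205/√(0.0205²+0.027²) = 0.6047.
B = (4π×10⁻⁷ × 0.552) / (4π × 0.027) × (0.8729 + 0.6047) = 3.02×10⁻⁶ T.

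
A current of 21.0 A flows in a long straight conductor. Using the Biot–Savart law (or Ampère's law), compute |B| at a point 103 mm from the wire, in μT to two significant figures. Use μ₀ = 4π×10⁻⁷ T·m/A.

B ≈ 41 μT

For an infinitely long straight wire, B = μ₀I/(2πd).
B = (4π×10⁻⁷ × 21.0) / (2π × 0.103) = 4.08×10⁻⁵ T.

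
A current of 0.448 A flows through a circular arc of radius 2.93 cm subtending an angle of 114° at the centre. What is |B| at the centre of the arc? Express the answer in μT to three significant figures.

The Biot–Savart field of a circular arc at its centre is B = μ₀Iφ/(4πR), with φ = 1.99 rad.
B = (4π×10⁻⁷ × 0.448 × 1.99) / (4π × 0.0293) = 3.04×10⁻⁶ T.

B ≈ 3.04 μT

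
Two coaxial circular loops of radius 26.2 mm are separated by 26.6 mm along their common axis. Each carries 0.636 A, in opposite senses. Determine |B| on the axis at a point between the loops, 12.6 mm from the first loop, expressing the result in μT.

Each loop contributes B = μ₀IR²/[2(R²+z²)^(3/2)] on the axis, with z measured from that loop.
Loop 1 (z = 0.0126 m): B₁ = 1.12×10⁻⁵ T. Loop 2 (z = 0.014 m): B₂ = 1.05×10⁻⁵ T.
The fields oppose: B = |B₁ − B₂| = 6.99×10⁻⁷ T.

B ≈ 0.699 μT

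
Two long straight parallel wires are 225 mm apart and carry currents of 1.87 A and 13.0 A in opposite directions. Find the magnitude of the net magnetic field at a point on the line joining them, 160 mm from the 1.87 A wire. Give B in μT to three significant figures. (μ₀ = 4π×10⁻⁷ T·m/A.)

B ≈ 42.3 μT

Each long wire gives B = μ₀I/(2πd). Distances are d₁ = 0.16 m and d₂ = 0.065 m.
B₁ = 2.34×10⁻⁶ T, B₂ = 4.00×10⁻⁵ T.
Between antiparallel currents both contributions point the same way, so they add. B = B₁ + B₂ = 2.34×10⁻⁶ + 4.00×10⁻⁵ = 4.23×10⁻⁵ T.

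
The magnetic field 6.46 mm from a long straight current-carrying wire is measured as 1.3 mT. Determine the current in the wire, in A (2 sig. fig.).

For a long straight wire B = μ₀I/(2πd), so I = 2πdB/μ₀.
I = 2π × 0.00646 × 1.30×10⁻³ / (4π×10⁻⁷) = 42.0 A.

I ≈ 42 A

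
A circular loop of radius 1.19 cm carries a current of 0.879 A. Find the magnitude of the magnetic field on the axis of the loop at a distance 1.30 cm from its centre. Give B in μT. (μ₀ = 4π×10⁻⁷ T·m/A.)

B ≈ 14.3 μT

On the axis of a circular loop, B = μ₀IR² / [2(R²+z²)^(3/2)].
R² + z² = (0.0119)² + (0.013)² = 0.0003106 m², and (R²+z²)^(3/2) = 5.47×10⁻⁶ m³.
B = (4π×10⁻⁷ × 0.879 × 0.0001416) / (2 × 5.47×10⁻⁶) = 1.43×10⁻⁵ T.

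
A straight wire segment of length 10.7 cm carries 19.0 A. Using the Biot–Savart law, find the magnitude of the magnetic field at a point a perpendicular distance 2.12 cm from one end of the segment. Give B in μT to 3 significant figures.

B ≈ 87.9 μT

For a finite straight segment, B = (μ₀I/4πd)(sinθ₁ + sinθ₂), where θ₁, θ₂ are the angles from the perpendicular to each end.
The perpendicular foot is at one end, so the two end-offsets along the wire are 0 and L = 0.107 m.
sinθ₁ = 0/√(0²+0.0212²) = 0.0000; sinθ₂ = 0.107/√(0.107²+0.0212²) = 0.9809.
B = (4π×10⁻⁷ × 19.0) / (4π × 0.0212) × (0.0000 + 0.9809) = 8.79×10⁻⁵ T.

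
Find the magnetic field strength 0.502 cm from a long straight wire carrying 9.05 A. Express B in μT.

For an infinitely long straight wire, B = μ₀I/(2πd).
B = (4π×10⁻⁷ × 9.05) / (2π × 0.00502) = 3.61×10⁻⁴ T.

B ≈ 361 μT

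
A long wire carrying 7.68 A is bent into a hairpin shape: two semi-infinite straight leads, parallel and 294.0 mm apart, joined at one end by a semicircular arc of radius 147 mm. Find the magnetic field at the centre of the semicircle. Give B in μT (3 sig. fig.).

The semicircular arc contributes B_arc = μ₀I·π/(4πR) = μ₀I/(4R) = 1.64×10⁻⁵ T.
Each semi-infinite lead is at perpendicular distance R = 0.147 m from the centre, with the perpendicular foot at its near end, so it contributes μ₀I/(4πR); both point the same way, together 1.04×10⁻⁵ T.
Arc and leads all point the same direction: B = 1.64×10⁻⁵ + 1.04×10⁻⁵ = 2.69×10⁻⁵ T.

B ≈ 26.9 μT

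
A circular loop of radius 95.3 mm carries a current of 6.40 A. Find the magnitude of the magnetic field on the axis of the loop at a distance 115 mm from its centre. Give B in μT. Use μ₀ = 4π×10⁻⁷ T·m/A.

B ≈ 11.0 μT

On the axis of a circular loop, B = μ₀IR² / [2(R²+z²)^(3/2)].
R² + z² = (0.0953)² + (0.115)² = 0.02231 m², and (R²+z²)^(3/2) = 3.33×10⁻³ m³.
B = (4π×10⁻⁷ × 6.40 × 0.009082) / (2 × 3.33×10⁻³) = 1.10×10⁻⁵ T.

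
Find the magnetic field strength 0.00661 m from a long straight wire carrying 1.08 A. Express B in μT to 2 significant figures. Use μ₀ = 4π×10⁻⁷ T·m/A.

B ≈ 33 μT

For an infinitely long straight wire, B = μ₀I/(2πd).
B = (4π×10⁻⁷ × 1.08) / (2π × 0.00661) = 3.27×10⁻⁵ T.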